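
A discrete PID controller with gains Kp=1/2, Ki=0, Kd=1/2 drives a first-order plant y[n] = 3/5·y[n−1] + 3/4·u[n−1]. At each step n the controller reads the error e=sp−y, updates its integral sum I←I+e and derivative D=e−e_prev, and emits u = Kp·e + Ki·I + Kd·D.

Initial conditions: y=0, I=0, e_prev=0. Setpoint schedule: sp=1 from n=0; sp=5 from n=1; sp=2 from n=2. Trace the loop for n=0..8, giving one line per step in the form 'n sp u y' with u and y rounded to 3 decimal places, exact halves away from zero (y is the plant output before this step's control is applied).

0 1 1.000 0.000
1 5 3.750 0.750
2 2 -3.388 3.263
3 2 3.214 -0.583
4 2 -1.352 2.061
5 2 1.808 0.222
6 2 -0.378 1.490
7 2 1.135 0.610
8 2 0.088 1.217

(exact arithmetic carried between steps; '≈' marks a value shown rounded to 6 d.p. or computed from one; I and e_prev carry over from the previous line; the table rounds u and y to 3 d.p., halves away from zero)
n=0: y=0, sp=1, e=sp−y=1; I=1, D=e−e_prev=1; u=1/2·1+0·1+1/2·1=1; next y=3/5·0+3/4·1=0.75
n=1: y=0.75, sp=5, e=sp−y=4.25; I=5.25, D=e−e_prev=3.25; u=1/2·4.25+0·5.25+1/2·3.25=3.75; next y=3/5·0.75+3/4·3.75=3.2625
n=2: y=3.2625, sp=2, e=sp−y=-1.2625; I=3.9875, D=e−e_prev=-5.5125; u=1/2·(-1.2625)+0·3.9875+1/2·(-5.5125)=-3.3875; next y=3/5·3.2625+3/4·(-3.3875)=-0.583125
n=3: y=-0.583125, sp=2, e=sp−y=2.583125; I=6.570625, D=e−e_prev=3.845625; u=1/2·2.583125+0·6.570625+1/2·3.845625=3.214375; next y=3/5·(-0.583125)+3/4·3.214375≈2.060906
n=4: y≈2.060906, sp=2, e=sp−y≈-0.060906; I≈6.509719, D=e−e_prev≈-2.644031; u=1/2·(-0.060906)+0·6.509719+1/2·(-2.644031)≈-1.352469; next y=3/5·2.060906+3/4·(-1.352469)≈0.222192
n=5: y≈0.222192, sp=2, e=sp−y≈1.777808; I≈8.287527, D=e−e_prev≈1.838714; u=1/2·1.777808+0·8.287527+1/2·1.838714≈1.808261; next y=3/5·0.222192+3/4·1.808261≈1.489511
n=6: y≈1.489511, sp=2, e=sp−y≈0.510489; I≈8.798016, D=e−e_prev≈-1.267319; u=1/2·0.510489+0·8.798016+1/2·(-1.267319)≈-0.378415; next y=3/5·1.489511+3/4·(-0.378415)≈0.609895
n=7: y≈0.609895, sp=2, e=sp−y≈1.390105; I≈10.188120, D=e−e_prev≈0.879616; u=1/2·1.390105+0·10.188120+1/2·0.879616≈1.134860; next y=3/5·0.609895+3/4·1.134860≈1.217082
n=8: y≈1.217082, sp=2, e=sp−y≈0.782918; I≈10.971038, D=e−e_prev≈-0.607187; u=1/2·0.782918+0·10.971038+1/2·(-0.607187)≈0.087865; next y=3/5·1.217082+3/4·0.087865≈0.796148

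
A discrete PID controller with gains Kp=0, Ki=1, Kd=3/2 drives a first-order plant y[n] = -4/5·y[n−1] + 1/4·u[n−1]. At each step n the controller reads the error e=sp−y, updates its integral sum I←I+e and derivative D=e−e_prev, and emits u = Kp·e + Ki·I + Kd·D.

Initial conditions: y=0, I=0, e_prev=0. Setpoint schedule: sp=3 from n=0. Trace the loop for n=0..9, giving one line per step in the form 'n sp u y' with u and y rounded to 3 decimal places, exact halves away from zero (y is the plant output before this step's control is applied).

0 3 7.500 0.000
1 3 1.313 1.875
2 3 12.867 -1.172
3 3 -0.847 4.154
4 3 25.212 -3.535
5 3 -11.453 9.131
6 3 49.663 -10.168
7 3 -42.913 20.550
8 3 104.910 -27.168
9 3 -124.325 47.962

(exact arithmetic carried between steps; '≈' marks a value shown rounded to 6 d.p. or computed from one; I and e_prev carry over from the previous line; the table rounds u and y to 3 d.p., halves away from zero)
n=0: y=0, sp=3, e=sp−y=3; I=3, D=e−e_prev=3; u=0·3+1·3+3/2·3=7.5; next y=-4/5·0+1/4·7.5=1.875
n=1: y=1.875, sp=3, e=sp−y=1.125; I=4.125, D=e−e_prev=-1.875; u=0·1.125+1·4.125+3/2·(-1.875)=1.3125; next y=-4/5·1.875+1/4·1.3125=-1.171875
n=2: y=-1.171875, sp=3, e=sp−y=4.171875; I=8.296875, D=e−e_prev=3.046875; u=0·4.171875+1·8.296875+3/2·3.046875≈12.867188; next y=-4/5·(-1.171875)+1/4·12.867188≈4.154297
n=3: y≈4.154297, sp=3, e=sp−y≈-1.154297; I≈7.142578, D=e−e_prev≈-5.326172; u=0·(-1.154297)+1·7.142578+3/2·(-5.326172)≈-0.846680; next y=-4/5·4.154297+1/4·(-0.846680)≈-3.535107
n=4: y≈-3.535107, sp=3, e=sp−y≈6.535107; I≈13.677686, D=e−e_prev≈7.689404; u=0·6.535107+1·13.677686+3/2·7.689404≈25.211792; next y=-4/5·(-3.535107)+1/4·25.211792≈9.131034
n=5: y≈9.131034, sp=3, e=sp−y≈-6.131034; I≈7.546652, D=e−e_prev≈-12.666141; u=0·(-6.131034)+1·7.546652+3/2·(-12.666141)≈-11.452560; next y=-4/5·9.131034+1/4·(-11.452560)≈-10.167967
n=6: y≈-10.167967, sp=3, e=sp−y≈13.167967; I≈20.714619, D=e−e_prev≈19.299001; u=0·13.167967+1·20.714619+3/2·19.299001≈49.663121; next y=-4/5·(-10.167967)+1/4·49.663121≈20.550154
n=7: y≈20.550154, sp=3, e=sp−y≈-17.550154; I≈3.164465, D=e−e_prev≈-30.718121; u=0·(-17.550154)+1·3.164465+3/2·(-30.718121)≈-42.912717; next y=-4/5·20.550154+1/4·(-42.912717)≈-27.168302
n=8: y≈-27.168302, sp=3, e=sp−y≈30.168302; I≈33.332767, D=e−e_prev≈47.718456; u=0·30.168302+1·33.332767+3/2·47.718456≈104.910452; next y=-4/5·(-27.168302)+1/4·104.910452≈47.962255
n=9: y≈47.962255, sp=3, e=sp−y≈-44.962255; I≈-11.629488, D=e−e_prev≈-75.130557; u=0·(-44.962255)+1·(-11.629488)+3/2·(-75.130557)≈-124.325324; next y=-4/5·47.962255+1/4·(-124.325324)≈-69.451135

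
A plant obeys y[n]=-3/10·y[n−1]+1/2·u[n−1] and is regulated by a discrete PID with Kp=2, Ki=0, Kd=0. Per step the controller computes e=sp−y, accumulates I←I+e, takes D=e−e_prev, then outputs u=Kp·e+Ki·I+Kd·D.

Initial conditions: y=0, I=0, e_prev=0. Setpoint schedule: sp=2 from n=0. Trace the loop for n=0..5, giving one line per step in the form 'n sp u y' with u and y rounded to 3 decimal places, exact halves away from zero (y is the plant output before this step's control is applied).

(exact arithmetic carried between steps; '≈' marks a value shown rounded to 6 d.p. or computed from one; I and e_prev carry over from the previous line; the table rounds u and y to 3 d.p., halves away from zero)
n=0: y=0, sp=2, e=sp−y=2; I=2, D=e−e_prev=2; u=2·2+0·2+0·2=4; next y=-3/10·0+1/2·4=2
n=1: y=2, sp=2, e=sp−y=0; I=2, D=e−e_prev=-2; u=2·0+0·2+0·(-2)=0; next y=-3/10·2+1/2·0=-0.6
n=2: y=-0.6, sp=2, e=sp−y=2.6; I=4.6, D=e−e_prev=2.6; u=2·2.6+0·4.6+0·2.6=5.2; next y=-3/10·(-0.6)+1/2·5.2=2.78
n=3: y=2.78, sp=2, e=sp−y=-0.78; I=3.82, D=e−e_prev=-3.38; u=2·(-0.78)+0·3.82+0·(-3.38)=-1.56; next y=-3/10·2.78+1/2·(-1.56)=-1.614
n=4: y=-1.614, sp=2, e=sp−y=3.614; I=7.434, D=e−e_prev=4.394; u=2·3.614+0·7.434+0·4.394=7.228; next y=-3/10·(-1.614)+1/2·7.228=4.0982
n=5: y=4.0982, sp=2, e=sp−y=-2.0982; I=5.3358, D=e−e_prev=-5.7122; u=2·(-2.0982)+0·5.3358+0·(-5.7122)=-4.1964; next y=-3/10·4.0982+1/2·(-4.1964)=-3.32766

0 2 4.000 0.000
1 2 0.000 2.000
2 2 5.200 -0.600
3 2 -1.560 2.780
4 2 7.228 -1.614
5 2 -4.196 4.098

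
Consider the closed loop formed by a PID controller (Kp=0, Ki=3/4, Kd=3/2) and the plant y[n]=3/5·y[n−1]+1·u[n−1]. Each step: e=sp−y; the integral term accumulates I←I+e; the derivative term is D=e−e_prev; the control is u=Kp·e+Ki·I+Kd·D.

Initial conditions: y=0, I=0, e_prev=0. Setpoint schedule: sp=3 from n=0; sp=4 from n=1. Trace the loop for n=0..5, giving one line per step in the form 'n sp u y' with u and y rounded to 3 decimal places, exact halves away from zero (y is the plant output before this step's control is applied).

0 3 6.750 0.000
1 4 -8.438 6.750
2 4 23.184 -4.388
3 4 -43.345 20.552
4 4 97.673 -31.014
5 4 -201.092 79.065

(exact arithmetic carried between steps; '≈' marks a value shown rounded to 6 d.p. or computed from one; I and e_prev carry over from the previous line; the table rounds u and y to 3 d.p., halves away from zero)
n=0: y=0, sp=3, e=sp−y=3; I=3, D=e−e_prev=3; u=0·3+3/4·3+3/2·3=6.75; next y=3/5·0+1·6.75=6.75
n=1: y=6.75, sp=4, e=sp−y=-2.75; I=0.25, D=e−e_prev=-5.75; u=0·(-2.75)+3/4·0.25+3/2·(-5.75)=-8.4375; next y=3/5·6.75+1·(-8.4375)=-4.3875
n=2: y=-4.3875, sp=4, e=sp−y=8.3875; I=8.6375, D=e−e_prev=11.1375; u=0·8.3875+3/4·8.6375+3/2·11.1375=23.184375; next y=3/5·(-4.3875)+1·23.184375=20.551875
n=3: y=20.551875, sp=4, e=sp−y=-16.551875; I=-7.914375, D=e−e_prev=-24.939375; u=0·(-16.551875)+3/4·(-7.914375)+3/2·(-24.939375)≈-43.344844; next y=3/5·20.551875+1·(-43.344844)≈-31.013719
n=4: y≈-31.013719, sp=4, e=sp−y≈35.013719; I≈27.099344, D=e−e_prev≈51.565594; u=0·35.013719+3/4·27.099344+3/2·51.565594≈97.672898; next y=3/5·(-31.013719)+1·97.672898≈79.064667
n=5: y≈79.064667, sp=4, e=sp−y≈-75.064667; I≈-47.965323, D=e−e_prev≈-110.078386; u=0·(-75.064667)+3/4·(-47.965323)+3/2·(-110.078386)≈-201.091571; next y=3/5·79.064667+1·(-201.091571)≈-153.652771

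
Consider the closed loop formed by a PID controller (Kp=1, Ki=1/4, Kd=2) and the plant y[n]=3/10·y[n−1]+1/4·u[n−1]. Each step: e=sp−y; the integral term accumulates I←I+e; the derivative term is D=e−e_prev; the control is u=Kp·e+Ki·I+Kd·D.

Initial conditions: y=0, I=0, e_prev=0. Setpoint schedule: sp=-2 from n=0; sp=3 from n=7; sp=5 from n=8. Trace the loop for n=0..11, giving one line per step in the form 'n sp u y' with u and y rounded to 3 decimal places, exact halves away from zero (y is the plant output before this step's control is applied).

0 -2 -6.500 0.000
1 -2 2.281 -1.625
2 -2 -6.613 0.083
3 -2 1.843 -1.628
4 -2 -6.874 -0.028
5 -2 1.357 -1.727
6 -2 -7.141 -0.179
7 3 17.145 -1.839
8 5 -6.579 3.734
9 5 14.725 -0.524
10 5 -5.569 3.524
11 5 15.439 -0.335

(exact arithmetic carried between steps; '≈' marks a value shown rounded to 6 d.p. or computed from one; I and e_prev carry over from the previous line; the table rounds u and y to 3 d.p., halves away from zero)
n=0: y=0, sp=-2, e=sp−y=-2; I=-2, D=e−e_prev=-2; u=1·(-2)+1/4·(-2)+2·(-2)=-6.5; next y=3/10·0+1/4·(-6.5)=-1.625
n=1: y=-1.625, sp=-2, e=sp−y=-0.375; I=-2.375, D=e−e_prev=1.625; u=1·(-0.375)+1/4·(-2.375)+2·1.625=2.28125; next y=3/10·(-1.625)+1/4·2.28125≈0.082813
n=2: y≈0.082813, sp=-2, e=sp−y≈-2.082813; I≈-4.457813, D=e−e_prev≈-1.707813; u=1·(-2.082813)+1/4·(-4.457813)+2·(-1.707813)≈-6.612891; next y=3/10·0.082813+1/4·(-6.612891)≈-1.628379
n=3: y≈-1.628379, sp=-2, e=sp−y≈-0.371621; I≈-4.829434, D=e−e_prev≈1.711191; u=1·(-0.371621)+1/4·(-4.829434)+2·1.711191≈1.843403; next y=3/10·(-1.628379)+1/4·1.843403≈-0.027663
n=4: y≈-0.027663, sp=-2, e=sp−y≈-1.972337; I≈-6.801771, D=e−e_prev≈-1.600716; u=1·(-1.972337)+1/4·(-6.801771)+2·(-1.600716)≈-6.874212; next y=3/10·(-0.027663)+1/4·(-6.874212)≈-1.726852
n=5: y≈-1.726852, sp=-2, e=sp−y≈-0.273148; I≈-7.074919, D=e−e_prev≈1.699189; u=1·(-0.273148)+1/4·(-7.074919)+2·1.699189≈1.356500; next y=3/10·(-1.726852)+1/4·1.356500≈-0.178931
n=6: y≈-0.178931, sp=-2, e=sp−y≈-1.821069; I≈-8.895988, D=e−e_prev≈-1.547921; u=1·(-1.821069)+1/4·(-8.895988)+2·(-1.547921)≈-7.140909; next y=3/10·(-0.178931)+1/4·(-7.140909)≈-1.838906
n=7: y≈-1.838906, sp=3, e=sp−y≈4.838906; I≈-4.057082, D=e−e_prev≈6.659976; u=1·4.838906+1/4·(-4.057082)+2·6.659976≈17.144588; next y=3/10·(-1.838906)+1/4·17.144588≈3.734475
n=8: y≈3.734475, sp=5, e=sp−y≈1.265525; I≈-2.791557, D=e−e_prev≈-3.573381; u=1·1.265525+1/4·(-2.791557)+2·(-3.573381)≈-6.579127; next y=3/10·3.734475+1/4·(-6.579127)≈-0.524439
n=9: y≈-0.524439, sp=5, e=sp−y≈5.524439; I≈2.732882, D=e−e_prev≈4.258914; u=1·5.524439+1/4·2.732882+2·4.258914≈14.725489; next y=3/10·(-0.524439)+1/4·14.725489≈3.524040
n=10: y≈3.524040, sp=5, e=sp−y≈1.475960; I≈4.208842, D=e−e_prev≈-4.048480; u=1·1.475960+1/4·4.208842+2·(-4.048480)≈-5.568789; next y=3/10·3.524040+1/4·(-5.568789)≈-0.334985
n=11: y≈-0.334985, sp=5, e=sp−y≈5.334985; I≈9.543827, D=e−e_prev≈3.859026; u=1·5.334985+1/4·9.543827+2·3.859026≈15.438993; next y=3/10·(-0.334985)+1/4·15.438993≈3.759253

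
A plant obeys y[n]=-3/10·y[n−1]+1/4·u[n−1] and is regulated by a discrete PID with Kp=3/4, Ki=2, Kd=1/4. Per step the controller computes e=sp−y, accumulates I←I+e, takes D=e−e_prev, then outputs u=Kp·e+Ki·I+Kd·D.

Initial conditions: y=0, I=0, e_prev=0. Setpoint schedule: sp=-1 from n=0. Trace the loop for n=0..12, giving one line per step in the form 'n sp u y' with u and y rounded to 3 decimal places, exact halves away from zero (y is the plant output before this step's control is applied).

0 -1 -3.000 0.000
1 -1 -2.500 -0.750
2 -1 -4.238 -0.400
3 -1 -3.732 -0.939
4 -1 -4.853 -0.651
5 -1 -4.378 -1.018
6 -1 -5.120 -0.789
7 -1 -4.722 -1.043
8 -1 -5.226 -0.868
9 -1 -4.911 -1.046
10 -1 -5.260 -0.914
11 -1 -5.018 -1.041
12 -1 -5.264 -0.942

(exact arithmetic carried between steps; '≈' marks a value shown rounded to 6 d.p. or computed from one; I and e_prev carry over from the previous line; the table rounds u and y to 3 d.p., halves away from zero)
n=0: y=0, sp=-1, e=sp−y=-1; I=-1, D=e−e_prev=-1; u=3/4·(-1)+2·(-1)+1/4·(-1)=-3; next y=-3/10·0+1/4·(-3)=-0.75
n=1: y=-0.75, sp=-1, e=sp−y=-0.25; I=-1.25, D=e−e_prev=0.75; u=3/4·(-0.25)+2·(-1.25)+1/4·0.75=-2.5; next y=-3/10·(-0.75)+1/4·(-2.5)=-0.4
n=2: y=-0.4, sp=-1, e=sp−y=-0.6; I=-1.85, D=e−e_prev=-0.35; u=3/4·(-0.6)+2·(-1.85)+1/4·(-0.35)=-4.2375; next y=-3/10·(-0.4)+1/4·(-4.2375)=-0.939375
n=3: y=-0.939375, sp=-1, e=sp−y=-0.060625; I=-1.910625, D=e−e_prev=0.539375; u=3/4·(-0.060625)+2·(-1.910625)+1/4·0.539375=-3.731875; next y=-3/10·(-0.939375)+1/4·(-3.731875)≈-0.651156
n=4: y≈-0.651156, sp=-1, e=sp−y≈-0.348844; I≈-2.259469, D=e−e_prev≈-0.288219; u=3/4·(-0.348844)+2·(-2.259469)+1/4·(-0.288219)≈-4.852625; next y=-3/10·(-0.651156)+1/4·(-4.852625)≈-1.017809
n=5: y≈-1.017809, sp=-1, e=sp−y≈0.017809; I≈-2.241659, D=e−e_prev≈0.366653; u=3/4·0.017809+2·(-2.241659)+1/4·0.366653≈-4.378298; next y=-3/10·(-1.017809)+1/4·(-4.378298)≈-0.789232
n=6: y≈-0.789232, sp=-1, e=sp−y≈-0.210768; I≈-2.452428, D=e−e_prev≈-0.228578; u=3/4·(-0.210768)+2·(-2.452428)+1/4·(-0.228578)≈-5.120076; next y=-3/10·(-0.789232)+1/4·(-5.120076)≈-1.043249
n=7: y≈-1.043249, sp=-1, e=sp−y≈0.043249; I≈-2.409178, D=e−e_prev≈0.254018; u=3/4·0.043249+2·(-2.409178)+1/4·0.254018≈-4.722415; next y=-3/10·(-1.043249)+1/4·(-4.722415)≈-0.867629
n=8: y≈-0.867629, sp=-1, e=sp−y≈-0.132371; I≈-2.541549, D=e−e_prev≈-0.175620; u=3/4·(-0.132371)+2·(-2.541549)+1/4·(-0.175620)≈-5.226282; next y=-3/10·(-0.867629)+1/4·(-5.226282)≈-1.046282
n=9: y≈-1.046282, sp=-1, e=sp−y≈0.046282; I≈-2.495267, D=e−e_prev≈0.178653; u=3/4·0.046282+2·(-2.495267)+1/4·0.178653≈-4.911160; next y=-3/10·(-1.046282)+1/4·(-4.911160)≈-0.913906
n=10: y≈-0.913906, sp=-1, e=sp−y≈-0.086094; I≈-2.581362, D=e−e_prev≈-0.132376; u=3/4·(-0.086094)+2·(-2.581362)+1/4·(-0.132376)≈-5.260389; next y=-3/10·(-0.913906)+1/4·(-5.260389)≈-1.040926
n=11: y≈-1.040926, sp=-1, e=sp−y≈0.040926; I≈-2.540436, D=e−e_prev≈0.127020; u=3/4·0.040926+2·(-2.540436)+1/4·0.127020≈-5.018424; next y=-3/10·(-1.040926)+1/4·(-5.018424)≈-0.942328
n=12: y≈-0.942328, sp=-1, e=sp−y≈-0.057672; I≈-2.598108, D=e−e_prev≈-0.098597; u=3/4·(-0.057672)+2·(-2.598108)+1/4·(-0.098597)≈-5.264119; next y=-3/10·(-0.942328)+1/4·(-5.264119)≈-1.033331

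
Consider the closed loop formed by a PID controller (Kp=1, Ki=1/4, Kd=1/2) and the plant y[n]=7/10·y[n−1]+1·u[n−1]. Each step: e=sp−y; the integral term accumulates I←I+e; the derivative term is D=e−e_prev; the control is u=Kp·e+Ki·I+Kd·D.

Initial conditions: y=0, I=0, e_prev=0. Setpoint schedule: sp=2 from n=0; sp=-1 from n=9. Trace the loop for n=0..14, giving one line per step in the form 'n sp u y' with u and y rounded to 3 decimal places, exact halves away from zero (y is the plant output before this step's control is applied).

0 2 3.500 0.000
1 2 -3.125 3.500
2 2 5.556 -0.675
3 2 -5.940 5.084
4 2 9.233 -2.382
5 2 -10.812 7.565
6 2 15.663 -5.516
7 2 -19.305 11.802
8 2 26.884 -11.044
9 -1 -39.373 19.153
10 -1 51.145 -25.966
11 -1 -68.308 32.969
12 -1 89.515 -45.230
13 -1 -118.924 57.854
14 -1 156.395 -78.426

(exact arithmetic carried between steps; '≈' marks a value shown rounded to 6 d.p. or computed from one; I and e_prev carry over from the previous line; the table rounds u and y to 3 d.p., halves away from zero)
n=0: y=0, sp=2, e=sp−y=2; I=2, D=e−e_prev=2; u=1·2+1/4·2+1/2·2=3.5; next y=7/10·0+1·3.5=3.5
n=1: y=3.5, sp=2, e=sp−y=-1.5; I=0.5, D=e−e_prev=-3.5; u=1·(-1.5)+1/4·0.5+1/2·(-3.5)=-3.125; next y=7/10·3.5+1·(-3.125)=-0.675
n=2: y=-0.675, sp=2, e=sp−y=2.675; I=3.175, D=e−e_prev=4.175; u=1·2.675+1/4·3.175+1/2·4.175=5.55625; next y=7/10·(-0.675)+1·5.55625=5.08375
n=3: y=5.08375, sp=2, e=sp−y=-3.08375; I=0.09125, D=e−e_prev=-5.75875; u=1·(-3.08375)+1/4·0.09125+1/2·(-5.75875)≈-5.940313; next y=7/10·5.08375+1·(-5.940313)≈-2.381688
n=4: y≈-2.381688, sp=2, e=sp−y≈4.381688; I≈4.472938, D=e−e_prev≈7.465438; u=1·4.381688+1/4·4.472938+1/2·7.465438≈9.232641; next y=7/10·(-2.381688)+1·9.232641≈7.565459
n=5: y≈7.565459, sp=2, e=sp−y≈-5.565459; I≈-1.092522, D=e−e_prev≈-9.947147; u=1·(-5.565459)+1/4·(-1.092522)+1/2·(-9.947147)≈-10.812163; next y=7/10·7.565459+1·(-10.812163)≈-5.516342
n=6: y≈-5.516342, sp=2, e=sp−y≈7.516342; I≈6.423820, D=e−e_prev≈13.081801; u=1·7.516342+1/4·6.423820+1/2·13.081801≈15.663197; next y=7/10·(-5.516342)+1·15.663197≈11.801758
n=7: y≈11.801758, sp=2, e=sp−y≈-9.801758; I≈-3.377938, D=e−e_prev≈-17.318100; u=1·(-9.801758)+1/4·(-3.377938)+1/2·(-17.318100)≈-19.305292; next y=7/10·11.801758+1·(-19.305292)≈-11.044062
n=8: y≈-11.044062, sp=2, e=sp−y≈13.044062; I≈9.666124, D=e−e_prev≈22.845820; u=1·13.044062+1/4·9.666124+1/2·22.845820≈26.883503; next y=7/10·(-11.044062)+1·26.883503≈19.152659
n=9: y≈19.152659, sp=-1, e=sp−y≈-20.152659; I≈-10.486536, D=e−e_prev≈-33.196721; u=1·(-20.152659)+1/4·(-10.486536)+1/2·(-33.196721)≈-39.372654; next y=7/10·19.152659+1·(-39.372654)≈-25.965792
n=10: y≈-25.965792, sp=-1, e=sp−y≈24.965792; I≈14.479257, D=e−e_prev≈45.118452; u=1·24.965792+1/4·14.479257+1/2·45.118452≈51.144832; next y=7/10·(-25.965792)+1·51.144832≈32.968778
n=11: y≈32.968778, sp=-1, e=sp−y≈-33.968778; I≈-19.489521, D=e−e_prev≈-58.934570; u=1·(-33.968778)+1/4·(-19.489521)+1/2·(-58.934570)≈-68.308443; next y=7/10·32.968778+1·(-68.308443)≈-45.230299
n=12: y≈-45.230299, sp=-1, e=sp−y≈44.230299; I≈24.740778, D=e−e_prev≈78.199076; u=1·44.230299+1/4·24.740778+1/2·78.199076≈89.515031; next y=7/10·(-45.230299)+1·89.515031≈57.853822
n=13: y≈57.853822, sp=-1, e=sp−y≈-58.853822; I≈-34.113045, D=e−e_prev≈-103.084121; u=1·(-58.853822)+1/4·(-34.113045)+1/2·(-103.084121)≈-118.924144; next y=7/10·57.853822+1·(-118.924144)≈-78.426468
n=14: y≈-78.426468, sp=-1, e=sp−y≈77.426468; I≈43.313424, D=e−e_prev≈136.280290; u=1·77.426468+1/4·43.313424+1/2·136.280290≈156.394969; next y=7/10·(-78.426468)+1·156.394969≈101.496442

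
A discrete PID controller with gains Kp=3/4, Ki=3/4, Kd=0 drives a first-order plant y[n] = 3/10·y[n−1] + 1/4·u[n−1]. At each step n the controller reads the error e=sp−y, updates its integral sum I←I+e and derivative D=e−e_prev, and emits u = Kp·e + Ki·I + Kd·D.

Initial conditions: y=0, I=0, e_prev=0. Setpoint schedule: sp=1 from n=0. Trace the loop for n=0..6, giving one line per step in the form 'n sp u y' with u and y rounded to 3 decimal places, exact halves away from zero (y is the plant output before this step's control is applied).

0 1 1.500 0.000
1 1 1.688 0.375
2 1 1.917 0.534
3 1 2.109 0.640
4 1 2.260 0.719
5 1 2.378 0.781
6 1 2.470 0.829

(exact arithmetic carried between steps; '≈' marks a value shown rounded to 6 d.p. or computed from one; I and e_prev carry over from the previous line; the table rounds u and y to 3 d.p., halves away from zero)
n=0: y=0, sp=1, e=sp−y=1; I=1, D=e−e_prev=1; u=3/4·1+3/4·1+0·1=1.5; next y=3/10·0+1/4·1.5=0.375
n=1: y=0.375, sp=1, e=sp−y=0.625; I=1.625, D=e−e_prev=-0.375; u=3/4·0.625+3/4·1.625+0·(-0.375)=1.6875; next y=3/10·0.375+1/4·1.6875=0.534375
n=2: y=0.534375, sp=1, e=sp−y=0.465625; I=2.090625, D=e−e_prev=-0.159375; u=3/4·0.465625+3/4·2.090625+0·(-0.159375)≈1.917188; next y=3/10·0.534375+1/4·1.917188≈0.639609
n=3: y≈0.639609, sp=1, e=sp−y≈0.360391; I≈2.451016, D=e−e_prev≈-0.105234; u=3/4·0.360391+3/4·2.451016+0·(-0.105234)≈2.108555; next y=3/10·0.639609+1/4·2.108555≈0.719021
n=4: y≈0.719021, sp=1, e=sp−y≈0.280979; I≈2.731994, D=e−e_prev≈-0.079412; u=3/4·0.280979+3/4·2.731994+0·(-0.079412)≈2.259729; next y=3/10·0.719021+1/4·2.259729≈0.780639
n=5: y≈0.780639, sp=1, e=sp−y≈0.219361; I≈2.951355, D=e−e_prev≈-0.061617; u=3/4·0.219361+3/4·2.951355+0·(-0.061617)≈2.378037; next y=3/10·0.780639+1/4·2.378037≈0.828701
n=6: y≈0.828701, sp=1, e=sp−y≈0.171299; I≈3.122654, D=e−e_prev≈-0.048062; u=3/4·0.171299+3/4·3.122654+0·(-0.048062)≈2.470465; next y=3/10·0.828701+1/4·2.470465≈0.866227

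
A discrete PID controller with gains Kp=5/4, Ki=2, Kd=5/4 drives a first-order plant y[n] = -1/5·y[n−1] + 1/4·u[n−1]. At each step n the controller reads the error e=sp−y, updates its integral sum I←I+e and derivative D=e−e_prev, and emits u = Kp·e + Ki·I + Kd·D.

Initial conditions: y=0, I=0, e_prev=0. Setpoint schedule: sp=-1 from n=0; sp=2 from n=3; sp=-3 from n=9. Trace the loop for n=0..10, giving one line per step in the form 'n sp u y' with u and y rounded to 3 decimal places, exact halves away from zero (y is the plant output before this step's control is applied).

0 -1 -4.500 0.000
1 -1 -0.188 -1.125
2 -1 -7.208 0.178
3 2 14.636 -1.838
4 2 -10.347 4.026
5 2 26.313 -3.392
6 2 -20.095 7.257
7 2 44.495 -6.475
8 2 -40.742 12.419
9 -3 52.434 -12.669
10 -3 -80.740 15.642

(exact arithmetic carried between steps; '≈' marks a value shown rounded to 6 d.p. or computed from one; I and e_prev carry over from the previous line; the table rounds u and y to 3 d.p., halves away from zero)
n=0: y=0, sp=-1, e=sp−y=-1; I=-1, D=e−e_prev=-1; u=5/4·(-1)+2·(-1)+5/4·(-1)=-4.5; next y=-1/5·0+1/4·(-4.5)=-1.125
n=1: y=-1.125, sp=-1, e=sp−y=0.125; I=-0.875, D=e−e_prev=1.125; u=5/4·0.125+2·(-0.875)+5/4·1.125=-0.1875; next y=-1/5·(-1.125)+1/4·(-0.1875)=0.178125
n=2: y=0.178125, sp=-1, e=sp−y=-1.178125; I=-2.053125, D=e−e_prev=-1.303125; u=5/4·(-1.178125)+2·(-2.053125)+5/4·(-1.303125)≈-7.207813; next y=-1/5·0.178125+1/4·(-7.207813)≈-1.837578
n=3: y≈-1.837578, sp=2, e=sp−y≈3.837578; I≈1.784453, D=e−e_prev≈5.015703; u=5/4·3.837578+2·1.784453+5/4·5.015703≈14.635508; next y=-1/5·(-1.837578)+1/4·14.635508≈4.026393
n=4: y≈4.026393, sp=2, e=sp−y≈-2.026393; I≈-0.241939, D=e−e_prev≈-5.863971; u=5/4·(-2.026393)+2·(-0.241939)+5/4·(-5.863971)≈-10.346833; next y=-1/5·4.026393+1/4·(-10.346833)≈-3.391987
n=5: y≈-3.391987, sp=2, e=sp−y≈5.391987; I≈5.150047, D=e−e_prev≈7.418379; u=5/4·5.391987+2·5.150047+5/4·7.418379≈26.313052; next y=-1/5·(-3.391987)+1/4·26.313052≈7.256660
n=6: y≈7.256660, sp=2, e=sp−y≈-5.256660; I≈-0.106613, D=e−e_prev≈-10.648647; u=5/4·(-5.256660)+2·(-0.106613)+5/4·(-10.648647)≈-20.094861; next y=-1/5·7.256660+1/4·(-20.094861)≈-6.475047
n=7: y≈-6.475047, sp=2, e=sp−y≈8.475047; I≈8.368434, D=e−e_prev≈13.731708; u=5/4·8.475047+2·8.368434+5/4·13.731708≈44.495312; next y=-1/5·(-6.475047)+1/4·44.495312≈12.418837
n=8: y≈12.418837, sp=2, e=sp−y≈-10.418837; I≈-2.050403, D=e−e_prev≈-18.893885; u=5/4·(-10.418837)+2·(-2.050403)+5/4·(-18.893885)≈-40.741709; next y=-1/5·12.418837+1/4·(-40.741709)≈-12.669195
n=9: y≈-12.669195, sp=-3, e=sp−y≈9.669195; I≈7.618792, D=e−e_prev≈20.088032; u=5/4·9.669195+2·7.618792+5/4·20.088032≈52.434117; next y=-1/5·(-12.669195)+1/4·52.434117≈15.642368
n=10: y≈15.642368, sp=-3, e=sp−y≈-18.642368; I≈-11.023577, D=e−e_prev≈-28.311563; u=5/4·(-18.642368)+2·(-11.023577)+5/4·(-28.311563)≈-80.739567; next y=-1/5·15.642368+1/4·(-80.739567)≈-23.313365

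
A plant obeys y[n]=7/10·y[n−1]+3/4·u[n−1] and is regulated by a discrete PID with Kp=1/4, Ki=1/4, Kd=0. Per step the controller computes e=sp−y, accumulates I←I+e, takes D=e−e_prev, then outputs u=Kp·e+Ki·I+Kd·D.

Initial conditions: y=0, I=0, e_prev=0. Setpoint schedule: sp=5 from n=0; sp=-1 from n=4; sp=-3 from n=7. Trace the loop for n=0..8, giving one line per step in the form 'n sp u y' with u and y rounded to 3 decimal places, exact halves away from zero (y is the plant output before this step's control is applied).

(exact arithmetic carried between steps; '≈' marks a value shown rounded to 6 d.p. or computed from one; I and e_prev carry over from the previous line; the table rounds u and y to 3 d.p., halves away from zero)
n=0: y=0, sp=5, e=sp−y=5; I=5, D=e−e_prev=5; u=1/4·5+1/4·5+0·5=2.5; next y=7/10·0+3/4·2.5=1.875
n=1: y=1.875, sp=5, e=sp−y=3.125; I=8.125, D=e−e_prev=-1.875; u=1/4·3.125+1/4·8.125+0·(-1.875)=2.8125; next y=7/10·1.875+3/4·2.8125=3.421875
n=2: y=3.421875, sp=5, e=sp−y=1.578125; I=9.703125, D=e−e_prev=-1.546875; u=1/4·1.578125+1/4·9.703125+0·(-1.546875)≈2.820313; next y=7/10·3.421875+3/4·2.820313≈4.510547
n=3: y≈4.510547, sp=5, e=sp−y≈0.489453; I≈10.192578, D=e−e_prev≈-1.088672; u=1/4·0.489453+1/4·10.192578+0·(-1.088672)≈2.670508; next y=7/10·4.510547+3/4·2.670508≈5.160264
n=4: y≈5.160264, sp=-1, e=sp−y≈-6.160264; I≈4.032314, D=e−e_prev≈-6.649717; u=1/4·(-6.160264)+1/4·4.032314+0·(-6.649717)≈-0.531987; next y=7/10·5.160264+3/4·(-0.531987)≈3.213194
n=5: y≈3.213194, sp=-1, e=sp−y≈-4.213194; I≈-0.180880, D=e−e_prev≈1.947070; u=1/4·(-4.213194)+1/4·(-0.180880)+0·1.947070≈-1.098518; next y=7/10·3.213194+3/4·(-1.098518)≈1.425347
n=6: y≈1.425347, sp=-1, e=sp−y≈-2.425347; I≈-2.606227, D=e−e_prev≈1.787847; u=1/4·(-2.425347)+1/4·(-2.606227)+0·1.787847≈-1.257893; next y=7/10·1.425347+3/4·(-1.257893)≈0.054323
n=7: y≈0.054323, sp=-3, e=sp−y≈-3.054323; I≈-5.660550, D=e−e_prev≈-0.628976; u=1/4·(-3.054323)+1/4·(-5.660550)+0·(-0.628976)≈-2.178718; next y=7/10·0.054323+3/4·(-2.178718)≈-1.596013
n=8: y≈-1.596013, sp=-3, e=sp−y≈-1.403987; I≈-7.064537, D=e−e_prev≈1.650335; u=1/4·(-1.403987)+1/4·(-7.064537)+0·1.650335≈-2.117131; next y=7/10·(-1.596013)+3/4·(-2.117131)≈-2.705057

0 5 2.500 0.000
1 5 2.813 1.875
2 5 2.820 3.422
3 5 2.671 4.511
4 -1 -0.532 5.160
5 -1 -1.099 3.213
6 -1 -1.258 1.425
7 -3 -2.179 0.054
8 -3 -2.117 -1.596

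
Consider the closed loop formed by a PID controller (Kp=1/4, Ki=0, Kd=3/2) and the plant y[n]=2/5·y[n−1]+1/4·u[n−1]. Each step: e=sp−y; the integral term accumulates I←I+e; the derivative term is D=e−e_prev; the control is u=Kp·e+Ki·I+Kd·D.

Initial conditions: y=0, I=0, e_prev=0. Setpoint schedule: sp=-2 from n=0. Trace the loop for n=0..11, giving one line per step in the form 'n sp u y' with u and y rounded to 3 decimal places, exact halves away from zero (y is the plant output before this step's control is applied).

(exact arithmetic carried between steps; '≈' marks a value shown rounded to 6 d.p. or computed from one; I and e_prev carry over from the previous line; the table rounds u and y to 3 d.p., halves away from zero)
n=0: y=0, sp=-2, e=sp−y=-2; I=-2, D=e−e_prev=-2; u=1/4·(-2)+0·(-2)+3/2·(-2)=-3.5; next y=2/5·0+1/4·(-3.5)=-0.875
n=1: y=-0.875, sp=-2, e=sp−y=-1.125; I=-3.125, D=e−e_prev=0.875; u=1/4·(-1.125)+0·(-3.125)+3/2·0.875=1.03125; next y=2/5·(-0.875)+1/4·1.03125≈-0.092188
n=2: y≈-0.092188, sp=-2, e=sp−y≈-1.907813; I≈-5.032813, D=e−e_prev≈-0.782813; u=1/4·(-1.907813)+0·(-5.032813)+3/2·(-0.782813)≈-1.651172; next y=2/5·(-0.092188)+1/4·(-1.651172)≈-0.449668
n=3: y≈-0.449668, sp=-2, e=sp−y≈-1.550332; I≈-6.583145, D=e−e_prev≈0.357480; u=1/4·(-1.550332)+0·(-6.583145)+3/2·0.357480≈0.148638; next y=2/5·(-0.449668)+1/4·0.148638≈-0.142708
n=4: y≈-0.142708, sp=-2, e=sp−y≈-1.857292; I≈-8.440437, D=e−e_prev≈-0.306960; u=1/4·(-1.857292)+0·(-8.440437)+3/2·(-0.306960)≈-0.924763; next y=2/5·(-0.142708)+1/4·(-0.924763)≈-0.288274
n=5: y≈-0.288274, sp=-2, e=sp−y≈-1.711726; I≈-10.152163, D=e−e_prev≈0.145566; u=1/4·(-1.711726)+0·(-10.152163)+3/2·0.145566≈-0.209582; next y=2/5·(-0.288274)+1/4·(-0.209582)≈-0.167705
n=6: y≈-0.167705, sp=-2, e=sp−y≈-1.832295; I≈-11.984458, D=e−e_prev≈-0.120569; u=1/4·(-1.832295)+0·(-11.984458)+3/2·(-0.120569)≈-0.638927; next y=2/5·(-0.167705)+1/4·(-0.638927)≈-0.226814
n=7: y≈-0.226814, sp=-2, e=sp−y≈-1.773186; I≈-13.757644, D=e−e_prev≈0.059109; u=1/4·(-1.773186)+0·(-13.757644)+3/2·0.059109≈-0.354634; next y=2/5·(-0.226814)+1/4·(-0.354634)≈-0.179384
n=8: y≈-0.179384, sp=-2, e=sp−y≈-1.820616; I≈-15.578260, D=e−e_prev≈-0.047430; u=1/4·(-1.820616)+0·(-15.578260)+3/2·(-0.047430)≈-0.526299; next y=2/5·(-0.179384)+1/4·(-0.526299)≈-0.203328
n=9: y≈-0.203328, sp=-2, e=sp−y≈-1.796672; I≈-17.374932, D=e−e_prev≈0.023944; u=1/4·(-1.796672)+0·(-17.374932)+3/2·0.023944≈-0.413251; next y=2/5·(-0.203328)+1/4·(-0.413251)≈-0.184644
n=10: y≈-0.184644, sp=-2, e=sp−y≈-1.815356; I≈-19.190288, D=e−e_prev≈-0.018684; u=1/4·(-1.815356)+0·(-19.190288)+3/2·(-0.018684)≈-0.481865; next y=2/5·(-0.184644)+1/4·(-0.481865)≈-0.194324
n=11: y≈-0.194324, sp=-2, e=sp−y≈-1.805676; I≈-20.995964, D=e−e_prev≈0.009680; u=1/4·(-1.805676)+0·(-20.995964)+3/2·0.009680≈-0.436899; next y=2/5·(-0.194324)+1/4·(-0.436899)≈-0.186954

0 -2 -3.500 0.000
1 -2 1.031 -0.875
2 -2 -1.651 -0.092
3 -2 0.149 -0.450
4 -2 -0.925 -0.143
5 -2 -0.210 -0.288
6 -2 -0.639 -0.168
7 -2 -0.355 -0.227
8 -2 -0.526 -0.179
9 -2 -0.413 -0.203
10 -2 -0.482 -0.185
11 -2 -0.437 -0.194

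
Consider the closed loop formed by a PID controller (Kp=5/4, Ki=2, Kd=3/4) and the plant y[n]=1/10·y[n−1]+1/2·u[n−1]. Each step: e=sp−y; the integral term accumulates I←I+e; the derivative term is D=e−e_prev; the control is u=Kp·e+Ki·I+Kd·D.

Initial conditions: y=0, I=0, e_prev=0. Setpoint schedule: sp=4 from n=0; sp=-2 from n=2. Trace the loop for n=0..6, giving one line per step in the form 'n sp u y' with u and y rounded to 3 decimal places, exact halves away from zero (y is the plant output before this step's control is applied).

(exact arithmetic carried between steps; '≈' marks a value shown rounded to 6 d.p. or computed from one; I and e_prev carry over from the previous line; the table rounds u and y to 3 d.p., halves away from zero)
n=0: y=0, sp=4, e=sp−y=4; I=4, D=e−e_prev=4; u=5/4·4+2·4+3/4·4=16; next y=1/10·0+1/2·16=8
n=1: y=8, sp=4, e=sp−y=-4; I=0, D=e−e_prev=-8; u=5/4·(-4)+2·0+3/4·(-8)=-11; next y=1/10·8+1/2·(-11)=-4.7
n=2: y=-4.7, sp=-2, e=sp−y=2.7; I=2.7, D=e−e_prev=6.7; u=5/4·2.7+2·2.7+3/4·6.7=13.8; next y=1/10·(-4.7)+1/2·13.8=6.43
n=3: y=6.43, sp=-2, e=sp−y=-8.43; I=-5.73, D=e−e_prev=-11.13; u=5/4·(-8.43)+2·(-5.73)+3/4·(-11.13)=-30.345; next y=1/10·6.43+1/2·(-30.345)=-14.5295
n=4: y=-14.5295, sp=-2, e=sp−y=12.5295; I=6.7995, D=e−e_prev=20.9595; u=5/4·12.5295+2·6.7995+3/4·20.9595=44.9805; next y=1/10·(-14.5295)+1/2·44.9805=21.0373
n=5: y=21.0373, sp=-2, e=sp−y=-23.0373; I=-16.2378, D=e−e_prev=-35.5668; u=5/4·(-23.0373)+2·(-16.2378)+3/4·(-35.5668)=-87.947325; next y=1/10·21.0373+1/2·(-87.947325)≈-41.869933
n=6: y≈-41.869933, sp=-2, e=sp−y≈39.869933; I≈23.632133, D=e−e_prev≈62.907233; u=5/4·39.869933+2·23.632133+3/4·62.907233≈144.282105; next y=1/10·(-41.869933)+1/2·144.282105≈67.954059

0 4 16.000 0.000
1 4 -11.000 8.000
2 -2 13.800 -4.700
3 -2 -30.345 6.430
4 -2 44.981 -14.530
5 -2 -87.947 21.037
6 -2 144.282 -41.870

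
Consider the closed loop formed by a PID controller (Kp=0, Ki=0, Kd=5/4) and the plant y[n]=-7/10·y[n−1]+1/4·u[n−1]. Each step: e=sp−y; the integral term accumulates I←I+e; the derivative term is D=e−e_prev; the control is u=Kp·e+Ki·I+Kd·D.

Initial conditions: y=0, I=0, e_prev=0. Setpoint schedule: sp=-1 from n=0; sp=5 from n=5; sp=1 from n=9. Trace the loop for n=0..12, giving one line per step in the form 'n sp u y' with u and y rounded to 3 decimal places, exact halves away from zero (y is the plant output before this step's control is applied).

(exact arithmetic carried between steps; '≈' marks a value shown rounded to 6 d.p. or computed from one; I and e_prev carry over from the previous line; the table rounds u and y to 3 d.p., halves away from zero)
n=0: y=0, sp=-1, e=sp−y=-1; I=-1, D=e−e_prev=-1; u=0·(-1)+0·(-1)+5/4·(-1)=-1.25; next y=-7/10·0+1/4·(-1.25)=-0.3125
n=1: y=-0.3125, sp=-1, e=sp−y=-0.6875; I=-1.6875, D=e−e_prev=0.3125; u=0·(-0.6875)+0·(-1.6875)+5/4·0.3125=0.390625; next y=-7/10·(-0.3125)+1/4·0.390625≈0.316406
n=2: y≈0.316406, sp=-1, e=sp−y≈-1.316406; I≈-3.003906, D=e−e_prev≈-0.628906; u=0·(-1.316406)+0·(-3.003906)+5/4·(-0.628906)≈-0.786133; next y=-7/10·0.316406+1/4·(-0.786133)≈-0.418018
n=3: y≈-0.418018, sp=-1, e=sp−y≈-0.581982; I≈-3.585889, D=e−e_prev≈0.734424; u=0·(-0.581982)+0·(-3.585889)+5/4·0.734424≈0.918030; next y=-7/10·(-0.418018)+1/4·0.918030≈0.522120
n=4: y≈0.522120, sp=-1, e=sp−y≈-1.522120; I≈-5.108008, D=e−e_prev≈-0.940137; u=0·(-1.522120)+0·(-5.108008)+5/4·(-0.940137)≈-1.175172; next y=-7/10·0.522120+1/4·(-1.175172)≈-0.659277
n=5: y≈-0.659277, sp=5, e=sp−y≈5.659277; I≈0.551268, D=e−e_prev≈7.181396; u=0·5.659277+0·0.551268+5/4·7.181396≈8.976746; next y=-7/10·(-0.659277)+1/4·8.976746≈2.705680
n=6: y≈2.705680, sp=5, e=sp−y≈2.294320; I≈2.845588, D=e−e_prev≈-3.364957; u=0·2.294320+0·2.845588+5/4·(-3.364957)≈-4.206196; next y=-7/10·2.705680+1/4·(-4.206196)≈-2.945525
n=7: y≈-2.945525, sp=5, e=sp−y≈7.945525; I≈10.791113, D=e−e_prev≈5.651205; u=0·7.945525+0·10.791113+5/4·5.651205≈7.064007; next y=-7/10·(-2.945525)+1/4·7.064007≈3.827869
n=8: y≈3.827869, sp=5, e=sp−y≈1.172131; I≈11.963244, D=e−e_prev≈-6.773394; u=0·1.172131+0·11.963244+5/4·(-6.773394)≈-8.466743; next y=-7/10·3.827869+1/4·(-8.466743)≈-4.796194
n=9: y≈-4.796194, sp=1, e=sp−y≈5.796194; I≈17.759438, D=e−e_prev≈4.624063; u=0·5.796194+0·17.759438+5/4·4.624063≈5.780079; next y=-7/10·(-4.796194)+1/4·5.780079≈4.802356
n=10: y≈4.802356, sp=1, e=sp−y≈-3.802356; I≈13.957083, D=e−e_prev≈-9.598550; u=0·(-3.802356)+0·13.957083+5/4·(-9.598550)≈-11.998187; next y=-7/10·4.802356+1/4·(-11.998187)≈-6.361196
n=11: y≈-6.361196, sp=1, e=sp−y≈7.361196; I≈21.318278, D=e−e_prev≈11.163552; u=0·7.361196+0·21.318278+5/4·11.163552≈13.954439; next y=-7/10·(-6.361196)+1/4·13.954439≈7.941447
n=12: y≈7.941447, sp=1, e=sp−y≈-6.941447; I≈14.376831, D=e−e_prev≈-14.302643; u=0·(-6.941447)+0·14.376831+5/4·(-14.302643)≈-17.878304; next y=-7/10·7.941447+1/4·(-17.878304)≈-10.028589

0 -1 -1.250 0.000
1 -1 0.391 -0.313
2 -1 -0.786 0.316
3 -1 0.918 -0.418
4 -1 -1.175 0.522
5 5 8.977 -0.659
6 5 -4.206 2.706
7 5 7.064 -2.946
8 5 -8.467 3.828
9 1 5.780 -4.796
10 1 -11.998 4.802
11 1 13.954 -6.361
12 1 -17.878 7.941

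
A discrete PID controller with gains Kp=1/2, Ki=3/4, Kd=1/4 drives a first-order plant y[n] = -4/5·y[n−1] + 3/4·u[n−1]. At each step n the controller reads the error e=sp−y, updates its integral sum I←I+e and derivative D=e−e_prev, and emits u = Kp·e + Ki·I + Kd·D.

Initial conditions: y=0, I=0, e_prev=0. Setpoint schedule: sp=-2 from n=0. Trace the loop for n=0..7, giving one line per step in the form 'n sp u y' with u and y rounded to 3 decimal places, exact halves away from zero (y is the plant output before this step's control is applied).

0 -2 -3.000 0.000
1 -2 -0.625 -2.250
2 -2 -6.372 1.331
3 -2 2.788 -5.844
4 -2 -15.038 6.766
5 -2 16.726 -16.691
6 -2 -42.003 25.897
7 -2 64.897 -52.220

(exact arithmetic carried between steps; '≈' marks a value shown rounded to 6 d.p. or computed from one; I and e_prev carry over from the previous line; the table rounds u and y to 3 d.p., halves away from zero)
n=0: y=0, sp=-2, e=sp−y=-2; I=-2, D=e−e_prev=-2; u=1/2·(-2)+3/4·(-2)+1/4·(-2)=-3; next y=-4/5·0+3/4·(-3)=-2.25
n=1: y=-2.25, sp=-2, e=sp−y=0.25; I=-1.75, D=e−e_prev=2.25; u=1/2·0.25+3/4·(-1.75)+1/4·2.25=-0.625; next y=-4/5·(-2.25)+3/4·(-0.625)=1.33125
n=2: y=1.33125, sp=-2, e=sp−y=-3.33125; I=-5.08125, D=e−e_prev=-3.58125; u=1/2·(-3.33125)+3/4·(-5.08125)+1/4·(-3.58125)=-6.371875; next y=-4/5·1.33125+3/4·(-6.371875)≈-5.843906
n=3: y≈-5.843906, sp=-2, e=sp−y≈3.843906; I≈-1.237344, D=e−e_prev≈7.175156; u=1/2·3.843906+3/4·(-1.237344)+1/4·7.175156≈2.787734; next y=-4/5·(-5.843906)+3/4·2.787734≈6.765926
n=4: y≈6.765926, sp=-2, e=sp−y≈-8.765926; I≈-10.003270, D=e−e_prev≈-12.609832; u=1/2·(-8.765926)+3/4·(-10.003270)+1/4·(-12.609832)≈-15.037873; next y=-4/5·6.765926+3/4·(-15.037873)≈-16.691145
n=5: y≈-16.691145, sp=-2, e=sp−y≈14.691145; I≈4.687876, D=e−e_prev≈23.457071; u=1/2·14.691145+3/4·4.687876+1/4·23.457071≈16.725747; next y=-4/5·(-16.691145)+3/4·16.725747≈25.897227
n=6: y≈25.897227, sp=-2, e=sp−y≈-27.897227; I≈-23.209351, D=e−e_prev≈-42.588372; u=1/2·(-27.897227)+3/4·(-23.209351)+1/4·(-42.588372)≈-42.002720; next y=-4/5·25.897227+3/4·(-42.002720)≈-52.219821
n=7: y≈-52.219821, sp=-2, e=sp−y≈50.219821; I≈27.010470, D=e−e_prev≈78.117048; u=1/2·50.219821+3/4·27.010470+1/4·78.117048≈64.897025; next y=-4/5·(-52.219821)+3/4·64.897025≈90.448626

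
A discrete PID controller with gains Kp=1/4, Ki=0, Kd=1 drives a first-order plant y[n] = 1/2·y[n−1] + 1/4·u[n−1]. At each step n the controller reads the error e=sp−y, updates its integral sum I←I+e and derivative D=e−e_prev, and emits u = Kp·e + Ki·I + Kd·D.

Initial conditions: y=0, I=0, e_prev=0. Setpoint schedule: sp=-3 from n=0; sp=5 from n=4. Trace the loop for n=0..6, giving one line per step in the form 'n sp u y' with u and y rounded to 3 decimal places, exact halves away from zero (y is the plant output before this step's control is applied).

(exact arithmetic carried between steps; '≈' marks a value shown rounded to 6 d.p. or computed from one; I and e_prev carry over from the previous line; the table rounds u and y to 3 d.p., halves away from zero)
n=0: y=0, sp=-3, e=sp−y=-3; I=-3, D=e−e_prev=-3; u=1/4·(-3)+0·(-3)+1·(-3)=-3.75; next y=1/2·0+1/4·(-3.75)=-0.9375
n=1: y=-0.9375, sp=-3, e=sp−y=-2.0625; I=-5.0625, D=e−e_prev=0.9375; u=1/4·(-2.0625)+0·(-5.0625)+1·0.9375=0.421875; next y=1/2·(-0.9375)+1/4·0.421875≈-0.363281
n=2: y≈-0.363281, sp=-3, e=sp−y≈-2.636719; I≈-7.699219, D=e−e_prev≈-0.574219; u=1/4·(-2.636719)+0·(-7.699219)+1·(-0.574219)≈-1.233398; next y=1/2·(-0.363281)+1/4·(-1.233398)≈-0.489990
n=3: y≈-0.489990, sp=-3, e=sp−y≈-2.510010; I≈-10.209229, D=e−e_prev≈0.126709; u=1/4·(-2.510010)+0·(-10.209229)+1·0.126709≈-0.500793; next y=1/2·(-0.489990)+1/4·(-0.500793)≈-0.370193
n=4: y≈-0.370193, sp=5, e=sp−y≈5.370193; I≈-4.839035, D=e−e_prev≈7.880203; u=1/4·5.370193+0·(-4.839035)+1·7.880203≈9.222752; next y=1/2·(-0.370193)+1/4·9.222752≈2.120591
n=5: y≈2.120591, sp=5, e=sp−y≈2.879409; I≈-1.959626, D=e−e_prev≈-2.490785; u=1/4·2.879409+0·(-1.959626)+1·(-2.490785)≈-1.770932; next y=1/2·2.120591+1/4·(-1.770932)≈0.617562
n=6: y≈0.617562, sp=5, e=sp−y≈4.382438; I≈2.422811, D=e−e_prev≈1.503029; u=1/4·4.382438+0·2.422811+1·1.503029≈2.598638; next y=1/2·0.617562+1/4·2.598638≈0.958441

0 -3 -3.750 0.000
1 -3 0.422 -0.938
2 -3 -1.233 -0.363
3 -3 -0.501 -0.490
4 5 9.223 -0.370
5 5 -1.771 2.121
6 5 2.599 0.618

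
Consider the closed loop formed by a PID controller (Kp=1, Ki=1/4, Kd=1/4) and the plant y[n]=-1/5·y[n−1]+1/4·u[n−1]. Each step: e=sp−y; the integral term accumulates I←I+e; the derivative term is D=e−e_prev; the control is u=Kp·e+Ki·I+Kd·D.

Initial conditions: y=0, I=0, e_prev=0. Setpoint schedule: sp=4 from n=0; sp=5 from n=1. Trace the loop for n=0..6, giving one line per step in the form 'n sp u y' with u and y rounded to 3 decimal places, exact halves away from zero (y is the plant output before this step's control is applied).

0 4 6.000 0.000
1 5 5.250 1.500
2 5 6.981 1.013
3 5 7.061 1.543
4 5 8.187 1.457
5 5 8.603 1.755
6 5 9.422 1.800

(exact arithmetic carried between steps; '≈' marks a value shown rounded to 6 d.p. or computed from one; I and e_prev carry over from the previous line; the table rounds u and y to 3 d.p., halves away from zero)
n=0: y=0, sp=4, e=sp−y=4; I=4, D=e−e_prev=4; u=1·4+1/4·4+1/4·4=6; next y=-1/5·0+1/4·6=1.5
n=1: y=1.5, sp=5, e=sp−y=3.5; I=7.5, D=e−e_prev=-0.5; u=1·3.5+1/4·7.5+1/4·(-0.5)=5.25; next y=-1/5·1.5+1/4·5.25=1.0125
n=2: y=1.0125, sp=5, e=sp−y=3.9875; I=11.4875, D=e−e_prev=0.4875; u=1·3.9875+1/4·11.4875+1/4·0.4875=6.98125; next y=-1/5·1.0125+1/4·6.98125≈1.542813
n=3: y≈1.542813, sp=5, e=sp−y≈3.457188; I≈14.944688, D=e−e_prev≈-0.530313; u=1·3.457188+1/4·14.944688+1/4·(-0.530313)≈7.060781; next y=-1/5·1.542813+1/4·7.060781≈1.456633
n=4: y≈1.456633, sp=5, e=sp−y≈3.543367; I≈18.488055, D=e−e_prev≈0.086180; u=1·3.543367+1/4·18.488055+1/4·0.086180≈8.186926; next y=-1/5·1.456633+1/4·8.186926≈1.755405
n=5: y≈1.755405, sp=5, e=sp−y≈3.244595; I≈21.732650, D=e−e_prev≈-0.298772; u=1·3.244595+1/4·21.732650+1/4·(-0.298772)≈8.603065; next y=-1/5·1.755405+1/4·8.603065≈1.799685
n=6: y≈1.799685, sp=5, e=sp−y≈3.200315; I≈24.932965, D=e−e_prev≈-0.044280; u=1·3.200315+1/4·24.932965+1/4·(-0.044280)≈9.422486; next y=-1/5·1.799685+1/4·9.422486≈1.995684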